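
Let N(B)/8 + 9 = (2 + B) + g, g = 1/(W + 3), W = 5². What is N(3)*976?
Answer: -216672/7 ≈ -30953.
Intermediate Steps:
W = 25
g = 1/28 (g = 1/(25 + 3) = 1/28 ≈ 0.035714)
N(B) = -390/7 + 8*B (N(B) = -72 + 8*((2 + B) + 1/28) = -72 + 8*(57/28 + B) = -72 + (114/7 + 8*B) = -390/7 + 8*B)
N(3)*976 = (-390/7 + 8*3)*976 = (-390/7 + 24)*976 = -222/7*976 = -216672/7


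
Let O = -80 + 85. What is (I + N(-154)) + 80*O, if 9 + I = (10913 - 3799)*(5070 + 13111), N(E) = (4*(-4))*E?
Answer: 129342489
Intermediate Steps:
O = 5
N(E) = -16*E
I = 129339625 (I = -9 + (10913 - 3799)*(5070 + 13111) = -9 + 7114*18181 = -9 + 129339634 = 129339625)
(I + N(-154)) + 80*O = (129339625 - 16*(-154)) + 80*5 = (129339625 + 2464) + 400 = 129342089 + 400 = 129342489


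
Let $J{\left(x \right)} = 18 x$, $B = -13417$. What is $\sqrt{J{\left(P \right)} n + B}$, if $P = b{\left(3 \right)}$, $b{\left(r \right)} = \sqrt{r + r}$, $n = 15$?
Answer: $\sqrt{-13417 + 270 \sqrt{6}} \approx 112.94 i$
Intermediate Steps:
$b{\left(r \right)} = \sqrt{2} \sqrt{r}$ ($b{\left(r \right)} = \sqrt{2 r} = \sqrt{2} \sqrt{r}$)
$P = \sqrt{6}$ ($P = \sqrt{2} \sqrt{3} = \sqrt{6} \approx 2.4495$)
$\sqrt{J{\left(P \right)} n + B} = \sqrt{18 \sqrt{6} \cdot 15 - 13417} = \sqrt{270 \sqrt{6} - 13417} = \sqrt{-13417 + 270 \sqrt{6}}$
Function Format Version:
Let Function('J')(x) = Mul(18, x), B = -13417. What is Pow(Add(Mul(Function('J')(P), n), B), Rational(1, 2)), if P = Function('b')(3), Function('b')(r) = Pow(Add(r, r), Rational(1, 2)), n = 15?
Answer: Pow(Add(-13417, Mul(270, Pow(6, Rational(1, 2)))), Rational(1, 2)) ≈ Mul(112.94, I)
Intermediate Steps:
Function('b')(r) = Mul(Pow(2, Rational(1, 2)), Pow(r, Rational(1, 2))) (Function('b')(r) = Pow(Mul(2, r), Rational(1, 2)) = Mul(Pow(2, Rational(1, 2)), Pow(r, Rational(1, 2))))
P = Pow(6, Rational(1, 2)) (P = Mul(Pow(2, Rational(1, 2)), Pow(3, Rational(1, 2))) = Pow(6, Rational(1, 2)) ≈ 2.4495)
Pow(Add(Mul(Function('J')(P), n), B), Rational(1, 2)) = Pow(Add(Mul(Mul(18, Pow(6, Rational(1, 2))), 15), -13417), Rational(1, 2)) = Pow(Add(Mul(270, Pow(6, Rational(1, 2))), -13417), Rational(1, 2)) = Pow(Add(-13417, Mul(270, Pow(6, Rational(1, 2)))), Rational(1, 2))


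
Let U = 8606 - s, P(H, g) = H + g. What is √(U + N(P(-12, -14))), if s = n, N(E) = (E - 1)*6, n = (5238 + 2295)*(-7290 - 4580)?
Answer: √89425154 ≈ 9456.5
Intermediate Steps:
n = -89416710 (n = 7533*(-11870) = -89416710)
N(E) = -6 + 6*E (N(E) = (-1 + E)*6 = -6 + 6*E)
s = -89416710
U = 89425316 (U = 8606 - 1*(-89416710) = 8606 + 89416710 = 89425316)
√(U + N(P(-12, -14))) = √(89425316 + (-6 + 6*(-12 - 14))) = √(89425316 + (-6 + 6*(-26))) = √(89425316 + (-6 - 156)) = √(89425316 - 162) = √89425154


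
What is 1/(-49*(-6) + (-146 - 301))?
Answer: -1/153 ≈ -0.0065359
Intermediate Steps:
1/(-49*(-6) + (-146 - 301)) = 1/(294 - 447) = 1/(-153) = -1/153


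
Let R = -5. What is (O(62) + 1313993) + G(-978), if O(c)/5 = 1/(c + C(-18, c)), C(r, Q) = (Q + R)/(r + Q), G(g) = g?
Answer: 731349399/557 ≈ 1.3130e+6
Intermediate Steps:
C(r, Q) = (-5 + Q)/(Q + r) (C(r, Q) = (Q - 5)/(r + Q) = (-5 + Q)/(Q + r))
O(c) = 5/(c + (-5 + c)/(-18 + c)) (O(c) = 5/(c + (-5 + c)/(c - 18)) = 5/(c + (-5 + c)/(-18 + c)))
(O(62) + 1313993) + G(-978) = (5*(-18 + 62)/(-5 + 62 + 62*(-18 + 62)) + 1313993) - 978 = (5*44/(-5 + 62 + 62*44) + 1313993) - 978 = (5*44/(-5 + 62 + 2728) + 1313993) - 978 = (5*44/2785 + 1313993) - 978 = (5*(1/2785)*44 + 1313993) - 978 = (44/557 + 1313993) - 978 = 731894145/557 - 978 = 731349399/557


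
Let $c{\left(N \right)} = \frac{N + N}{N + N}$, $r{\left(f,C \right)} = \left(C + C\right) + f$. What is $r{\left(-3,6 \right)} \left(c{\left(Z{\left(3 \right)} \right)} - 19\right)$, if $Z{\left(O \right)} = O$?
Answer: $-162$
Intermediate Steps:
$r{\left(f,C \right)} = f + 2 C$ ($r{\left(f,C \right)} = 2 C + f = f + 2 C$)
$c{\left(N \right)} = 1$ ($c{\left(N \right)} = \frac{2 N}{2 N} = 2 N \frac{1}{2 N} = 1$)
$r{\left(-3,6 \right)} \left(c{\left(Z{\left(3 \right)} \right)} - 19\right) = \left(-3 + 2 \cdot 6\right) \left(1 - 19\right) = \left(-3 + 12\right) \left(-18\right) = 9 \left(-18\right) = -162$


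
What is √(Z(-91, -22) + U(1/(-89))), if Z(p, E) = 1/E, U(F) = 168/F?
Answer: I*√7236790/22 ≈ 122.28*I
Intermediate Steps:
√(Z(-91, -22) + U(1/(-89))) = √(1/(-22) + 168/(1/(-89))) = √(-1/22 + 168/(-1/89)) = √(-1/22 + 168*(-89)) = √(-1/22 - 14952) = √(-328945/22) = I*√7236790/22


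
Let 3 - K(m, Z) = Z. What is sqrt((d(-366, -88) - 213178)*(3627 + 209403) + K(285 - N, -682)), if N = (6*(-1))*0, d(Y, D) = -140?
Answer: I*sqrt(45443132855) ≈ 2.1317e+5*I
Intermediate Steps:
N = 0 (N = -6*0 = 0)
K(m, Z) = 3 - Z
sqrt((d(-366, -88) - 213178)*(3627 + 209403) + K(285 - N, -682)) = sqrt((-140 - 213178)*(3627 + 209403) + (3 - 1*(-682))) = sqrt(-213318*213030 + (3 + 682)) = sqrt(-45443133540 + 685) = sqrt(-45443132855) = I*sqrt(45443132855)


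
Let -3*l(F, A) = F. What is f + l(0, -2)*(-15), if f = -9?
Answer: -9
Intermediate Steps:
l(F, A) = -F/3
f + l(0, -2)*(-15) = -9 - ⅓*0*(-15) = -9 + 0*(-15) = -9 + 0 = -9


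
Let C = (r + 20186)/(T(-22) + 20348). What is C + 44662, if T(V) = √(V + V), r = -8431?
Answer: 4623036235679/103510287 - 11755*I*√11/207020574 ≈ 44663.0 - 0.00018832*I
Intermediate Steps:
T(V) = √2*√V (T(V) = √(2*V) = √2*√V)
C = 11755/(20348 + 2*I*√11) (C = (-8431 + 20186)/(√2*√(-22) + 20348) = 11755/(√2*(I*√22) + 20348) = 11755/(2*I*√11 + 20348) = 11755/(20348 + 2*I*√11) ≈ 0.5777 - 0.00018832*I)
C + 44662 = (59797685/103510287 - 11755*I*√11/207020574) + 44662 = 4623036235679/103510287 - 11755*I*√11/207020574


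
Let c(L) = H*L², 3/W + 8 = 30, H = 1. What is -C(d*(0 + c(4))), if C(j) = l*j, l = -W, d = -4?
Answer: -96/11 ≈ -8.7273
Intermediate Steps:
W = 3/22 (W = 3/(-8 + 30) = 3/22 ≈ 0.13636)
c(L) = L² (c(L) = 1*L² = L²)
l = -3/22 (l = -1*3/22 = -3/22 ≈ -0.13636)
C(j) = -3*j/22
-C(d*(0 + c(4))) = -(-3)*(-4*(0 + 4²))/22 = -(-3)*(-4*(0 + 16))/22 = -(-3)*(-4*16)/22 = -(-3)*(-64)/22 = -1*96/11 = -96/11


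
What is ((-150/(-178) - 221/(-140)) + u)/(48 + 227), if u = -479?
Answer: -5938171/3426500 ≈ -1.7330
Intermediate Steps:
((-150/(-178) - 221/(-140)) + u)/(48 + 227) = ((-150/(-178) - 221/(-140)) - 479)/(48 + 227) = ((-150*(-1/178) - 221*(-1/140)) - 479)/275 = ((75/89 + 221/140) - 479)*(1/275) = (30169/12460 - 479)*(1/275) = -5938171/12460*1/275 = -5938171/3426500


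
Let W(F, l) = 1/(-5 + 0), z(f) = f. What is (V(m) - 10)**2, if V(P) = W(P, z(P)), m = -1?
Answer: 2601/25 ≈ 104.04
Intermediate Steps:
W(F, l) = -1/5 (W(F, l) = 1/(-5) = -1/5)
V(P) = -1/5
(V(m) - 10)**2 = (-1/5 - 10)**2 = (-51/5)**2 = 2601/25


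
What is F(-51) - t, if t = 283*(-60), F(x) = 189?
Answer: 17169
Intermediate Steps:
t = -16980
F(-51) - t = 189 - 1*(-16980) = 189 + 16980 = 17169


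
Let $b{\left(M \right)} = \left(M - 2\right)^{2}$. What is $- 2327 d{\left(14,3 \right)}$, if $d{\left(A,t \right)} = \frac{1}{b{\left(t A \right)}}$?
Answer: $- \frac{2327}{1600} \approx -1.4544$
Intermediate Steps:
$b{\left(M \right)} = \left(-2 + M\right)^{2}$
$d{\left(A,t \right)} = \frac{1}{\left(-2 + A t\right)^{2}}$ ($d{\left(A,t \right)} = \frac{1}{\left(-2 + t A\right)^{2}} = \frac{1}{\left(-2 + A t\right)^{2}}$)
$- 2327 d{\left(14,3 \right)} = - \frac{2327}{\left(-2 + 14 \cdot 3\right)^{2}} = - \frac{2327}{\left(-2 + 42\right)^{2}} = - \frac{2327}{1600}$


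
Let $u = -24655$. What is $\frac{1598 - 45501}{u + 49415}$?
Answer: $- \frac{43903}{24760} \approx -1.7731$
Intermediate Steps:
$\frac{1598 - 45501}{u + 49415} = \frac{1598 - 45501}{-24655 + 49415} = - \frac{43903}{24760}$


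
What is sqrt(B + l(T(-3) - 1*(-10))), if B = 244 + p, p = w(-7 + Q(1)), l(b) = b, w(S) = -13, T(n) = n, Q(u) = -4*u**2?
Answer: sqrt(238) ≈ 15.427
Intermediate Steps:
p = -13
B = 231 (B = 244 - 13 = 231)
sqrt(B + l(T(-3) - 1*(-10))) = sqrt(231 + (-3 - 1*(-10))) = sqrt(231 + (-3 + 10)) = sqrt(231 + 7) = sqrt(238)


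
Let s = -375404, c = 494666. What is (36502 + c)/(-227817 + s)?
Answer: -531168/603221 ≈ -0.88055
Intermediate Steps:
(36502 + c)/(-227817 + s) = (36502 + 494666)/(-227817 - 375404) = 531168/(-603221) = 531168*(-1/603221) = -531168/603221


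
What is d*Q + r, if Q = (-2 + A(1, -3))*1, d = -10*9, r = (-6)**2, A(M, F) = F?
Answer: 486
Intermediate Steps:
r = 36
d = -90
Q = -5 (Q = (-2 - 3)*1 = -5*1 = -5)
d*Q + r = -90*(-5) + 36 = 450 + 36 = 486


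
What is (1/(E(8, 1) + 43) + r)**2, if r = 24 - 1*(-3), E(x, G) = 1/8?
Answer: 86918329/119025 ≈ 730.25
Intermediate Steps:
E(x, G) = 1/8
r = 27 (r = 24 + 3 = 27)
(1/(E(8, 1) + 43) + r)**2 = (1/(1/8 + 43) + 27)**2 = (1/(345/8) + 27)**2 = (8/345 + 27)**2 = (9323/345)**2 = 86918329/119025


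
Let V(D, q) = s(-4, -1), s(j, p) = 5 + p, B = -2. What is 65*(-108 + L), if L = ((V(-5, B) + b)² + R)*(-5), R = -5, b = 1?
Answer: -13520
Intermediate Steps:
V(D, q) = 4 (V(D, q) = 5 - 1 = 4)
L = -100 (L = ((4 + 1)² - 5)*(-5) = (5² - 5)*(-5) = (25 - 5)*(-5) = 20*(-5) = -100)
65*(-108 + L) = 65*(-108 - 100) = 65*(-208) = -13520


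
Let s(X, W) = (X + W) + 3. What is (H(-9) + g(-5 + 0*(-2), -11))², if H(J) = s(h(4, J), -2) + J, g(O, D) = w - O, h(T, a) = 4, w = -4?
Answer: 9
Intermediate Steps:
s(X, W) = 3 + W + X (s(X, W) = (W + X) + 3 = 3 + W + X)
g(O, D) = -4 - O
H(J) = 5 + J (H(J) = (3 - 2 + 4) + J = 5 + J)
(H(-9) + g(-5 + 0*(-2), -11))² = ((5 - 9) + (-4 - (-5 + 0*(-2))))² = (-4 + (-4 - (-5 + 0)))² = (-4 + (-4 - 1*(-5)))² = (-4 + (-4 + 5))² = (-4 + 1)² = (-3)² = 9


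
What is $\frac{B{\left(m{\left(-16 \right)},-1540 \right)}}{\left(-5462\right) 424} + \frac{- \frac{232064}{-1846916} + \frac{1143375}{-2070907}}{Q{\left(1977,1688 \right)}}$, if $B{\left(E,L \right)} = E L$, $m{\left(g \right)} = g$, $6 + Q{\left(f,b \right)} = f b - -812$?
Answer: $- \frac{4915386526454920808049}{461986525137989092379078} \approx -0.01064$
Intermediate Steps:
$Q{\left(f,b \right)} = 806 + b f$ ($Q{\left(f,b \right)} = -6 + \left(f b - -812\right) = -6 + \left(b f + 812\right) = -6 + \left(812 + b f\right) = 806 + b f$)
$\frac{B{\left(m{\left(-16 \right)},-1540 \right)}}{\left(-5462\right) 424} + \frac{- \frac{232064}{-1846916} + \frac{1143375}{-2070907}}{Q{\left(1977,1688 \right)}} = \frac{\left(-16\right) \left(-1540\right)}{\left(-5462\right) 424} + \frac{- \frac{232064}{-1846916} + \frac{1143375}{-2070907}}{806 + 1688 \cdot 1977} = \frac{24640}{-2315888} + \frac{\left(-232064\right) \left(- \frac{1}{1846916}\right) + 1143375 \left(- \frac{1}{2070907}\right)}{806 + 3337176} = 24640 \left(- \frac{1}{2315888}\right) + \frac{\frac{58016}{461729} - \frac{1143375}{2070907}}{3337982} = - \frac{1540}{144743} - \frac{407783654863}{3191771105600886346} = - \frac{4915386526454920808049}{461986525137989092379078}$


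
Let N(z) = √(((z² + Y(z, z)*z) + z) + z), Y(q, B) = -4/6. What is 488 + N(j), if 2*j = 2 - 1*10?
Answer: 488 + 4*√6/3 ≈ 491.27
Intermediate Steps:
Y(q, B) = -⅔ (Y(q, B) = -4*⅙ = -⅔)
j = -4 (j = (2 - 1*10)/2 = (2 - 10)/2 = (½)*(-8) = -4)
N(z) = √(z² + 4*z/3) (N(z) = √(((z² - 2*z/3) + z) + z) = √((z² + z/3) + z) = √(z² + 4*z/3))
488 + N(j) = 488 + √3*√(-4*(4 + 3*(-4)))/3 = 488 + √3*√(-4*(4 - 12))/3 = 488 + √3*√(-4*(-8))/3 = 488 + √3*√32/3 = 488 + √3*(4*√2)/3 = 488 + 4*√6/3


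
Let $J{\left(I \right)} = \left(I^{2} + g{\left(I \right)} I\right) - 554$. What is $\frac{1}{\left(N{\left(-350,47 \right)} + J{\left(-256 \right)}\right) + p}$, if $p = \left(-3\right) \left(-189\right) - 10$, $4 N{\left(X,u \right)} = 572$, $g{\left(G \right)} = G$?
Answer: $\frac{1}{131218} \approx 7.6209 \cdot 10^{-6}$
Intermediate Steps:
$N{\left(X,u \right)} = 143$ ($N{\left(X,u \right)} = \frac{1}{4} \cdot 572 = 143$)
$J{\left(I \right)} = -554 + 2 I^{2}$ ($J{\left(I \right)} = \left(I^{2} + I I\right) - 554 = \left(I^{2} + I^{2}\right) - 554 = 2 I^{2} - 554 = -554 + 2 I^{2}$)
$p = 557$ ($p = 567 + \left(-10 + 0\right) = 567 - 10 = 557$)
$\frac{1}{\left(N{\left(-350,47 \right)} + J{\left(-256 \right)}\right) + p} = \frac{1}{\left(143 - \left(554 - 2 \left(-256\right)^{2}\right)\right) + 557} = \frac{1}{\left(143 + \left(-554 + 2 \cdot 65536\right)\right) + 557} = \frac{1}{\left(143 + \left(-554 + 131072\right)\right) + 557} = \frac{1}{\left(143 + 130518\right) + 557} = \frac{1}{130661 + 557} = \frac{1}{131218}$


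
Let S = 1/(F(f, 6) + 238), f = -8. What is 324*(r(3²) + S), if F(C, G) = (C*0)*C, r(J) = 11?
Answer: 424278/119 ≈ 3565.4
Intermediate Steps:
F(C, G) = 0 (F(C, G) = 0*C = 0)
S = 1/238 (S = 1/(0 + 238) = 1/238 ≈ 0.0042017)
324*(r(3²) + S) = 324*(11 + 1/238) = 324*(2619/238) = 424278/119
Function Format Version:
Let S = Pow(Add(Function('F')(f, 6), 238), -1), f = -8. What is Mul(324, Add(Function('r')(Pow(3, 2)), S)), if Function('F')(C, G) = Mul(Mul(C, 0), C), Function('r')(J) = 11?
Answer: Rational(424278, 119) ≈ 3565.4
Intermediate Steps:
Function('F')(C, G) = 0 (Function('F')(C, G) = Mul(0, C) = 0)
S = Rational(1, 238) (S = Pow(Add(0, 238), -1) = Pow(238, -1) = Rational(1, 238) ≈ 0.0042017)
Mul(324, Add(Function('r')(Pow(3, 2)), S)) = Mul(324, Add(11, Rational(1, 238))) = Mul(324, Rational(2619, 238)) = Rational(424278, 119)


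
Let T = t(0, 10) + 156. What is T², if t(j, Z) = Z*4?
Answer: 38416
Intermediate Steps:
t(j, Z) = 4*Z
T = 196 (T = 4*10 + 156 = 40 + 156 = 196)
T² = 196² = 38416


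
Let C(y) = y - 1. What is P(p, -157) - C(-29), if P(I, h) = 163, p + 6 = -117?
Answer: 193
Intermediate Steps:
p = -123 (p = -6 - 117 = -123)
C(y) = -1 + y
P(p, -157) - C(-29) = 163 - (-1 - 29) = 163 - 1*(-30) = 163 + 30 = 193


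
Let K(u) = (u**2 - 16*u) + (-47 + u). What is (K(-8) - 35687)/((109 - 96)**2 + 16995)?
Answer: -17775/8582 ≈ -2.0712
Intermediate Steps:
K(u) = -47 + u**2 - 15*u
(K(-8) - 35687)/((109 - 96)**2 + 16995) = ((-47 + (-8)**2 - 15*(-8)) - 35687)/((109 - 96)**2 + 16995) = ((-47 + 64 + 120) - 35687)/(13**2 + 16995) = (137 - 35687)/(169 + 16995) = -35550/17164 = -35550*1/17164 = -17775/8582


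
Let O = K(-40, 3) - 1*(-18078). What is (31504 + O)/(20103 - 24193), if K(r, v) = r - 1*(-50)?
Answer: -24796/2045 ≈ -12.125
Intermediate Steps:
K(r, v) = 50 + r (K(r, v) = r + 50 = 50 + r)
O = 18088 (O = (50 - 40) - 1*(-18078) = 10 + 18078 = 18088)
(31504 + O)/(20103 - 24193) = (31504 + 18088)/(20103 - 24193) = 49592/(-4090) = 49592*(-1/4090) = -24796/2045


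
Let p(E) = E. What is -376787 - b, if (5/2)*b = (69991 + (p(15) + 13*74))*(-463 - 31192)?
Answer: 898220029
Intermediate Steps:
b = -898596816 (b = 2*((69991 + (15 + 13*74))*(-463 - 31192))/5 = 2*((69991 + (15 + 962))*(-31655))/5 = 2*((69991 + 977)*(-31655))/5 = 2*(70968*(-31655))/5 = (⅖)*(-2246492040) = -898596816)
-376787 - b = -376787 - 1*(-898596816) = -376787 + 898596816 = 898220029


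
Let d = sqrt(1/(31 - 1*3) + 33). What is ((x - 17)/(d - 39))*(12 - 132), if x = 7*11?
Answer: 7862400/41663 + 72000*sqrt(259)/41663 ≈ 216.53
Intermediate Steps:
x = 77
d = 5*sqrt(259)/14 (d = sqrt(1/(31 - 3) + 33) = sqrt(1/28 + 33) = sqrt(925/28) = 5*sqrt(259)/14 ≈ 5.7477)
((x - 17)/(d - 39))*(12 - 132) = ((77 - 17)/(5*sqrt(259)/14 - 39))*(12 - 132) = (60/(-39 + 5*sqrt(259)/14))*(-120) = -7200/(-39 + 5*sqrt(259)/14)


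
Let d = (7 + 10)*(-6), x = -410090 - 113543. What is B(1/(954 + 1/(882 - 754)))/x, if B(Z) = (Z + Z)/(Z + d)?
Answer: 128/3261028710467 ≈ 3.9251e-11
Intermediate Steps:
x = -523633
d = -102 (d = 17*(-6) = -102)
B(Z) = 2*Z/(-102 + Z) (B(Z) = (Z + Z)/(Z - 102) = (2*Z)/(-102 + Z) = 2*Z/(-102 + Z))
B(1/(954 + 1/(882 - 754)))/x = (2/((954 + 1/(882 - 754))*(-102 + 1/(954 + 1/(882 - 754)))))/(-523633) = (2/((954 + 1/128)*(-102 + 1/(954 + 1/128))))*(-1/523633) = (2/((122113/128)*(-102 + 1/(122113/128))))*(-1/523633) = (2*(128/122113)/(-102 + 128/122113))*(-1/523633) = (2*(128/122113)/(-12455398/122113))*(-1/523633) = (2*(128/122113)*(-122113/12455398))*(-1/523633) = -128/6227699*(-1/523633) = 128/3261028710467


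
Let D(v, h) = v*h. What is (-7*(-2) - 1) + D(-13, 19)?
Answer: -234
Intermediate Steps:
D(v, h) = h*v
(-7*(-2) - 1) + D(-13, 19) = (-7*(-2) - 1) + 19*(-13) = (14 - 1) - 247 = 13 - 247 = -234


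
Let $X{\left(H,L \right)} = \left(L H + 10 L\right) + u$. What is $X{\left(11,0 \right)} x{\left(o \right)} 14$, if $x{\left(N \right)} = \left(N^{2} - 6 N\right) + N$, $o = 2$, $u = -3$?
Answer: $252$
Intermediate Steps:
$X{\left(H,L \right)} = -3 + 10 L + H L$ ($X{\left(H,L \right)} = \left(L H + 10 L\right) - 3 = \left(H L + 10 L\right) - 3 = \left(10 L + H L\right) - 3 = -3 + 10 L + H L$)
$x{\left(N \right)} = N^{2} - 5 N$
$X{\left(11,0 \right)} x{\left(o \right)} 14 = \left(-3 + 10 \cdot 0 + 11 \cdot 0\right) 2 \left(-5 + 2\right) 14 = \left(-3 + 0 + 0\right) 2 \left(-3\right) 14 = \left(-3\right) \left(-6\right) 14 = 18 \cdot 14 = 252$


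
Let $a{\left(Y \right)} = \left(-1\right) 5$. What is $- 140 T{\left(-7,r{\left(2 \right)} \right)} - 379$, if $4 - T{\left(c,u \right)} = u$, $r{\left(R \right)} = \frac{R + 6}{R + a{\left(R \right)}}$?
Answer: $- \frac{3937}{3} \approx -1312.3$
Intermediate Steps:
$a{\left(Y \right)} = -5$
$r{\left(R \right)} = \frac{6 + R}{-5 + R}$ ($r{\left(R \right)} = \frac{R + 6}{R - 5} = \frac{6 + R}{-5 + R}$)
$T{\left(c,u \right)} = 4 - u$
$- 140 T{\left(-7,r{\left(2 \right)} \right)} - 379 = - 140 \left(4 - \frac{6 + 2}{-5 + 2}\right) - 379 = - 140 \left(4 - \frac{1}{-3} \cdot 8\right) - 379 = - 140 \left(4 - \left(- \frac{1}{3}\right) 8\right) - 379 = - 140 \left(4 - - \frac{8}{3}\right) - 379 = - 140 \left(4 + \frac{8}{3}\right) - 379 = \left(-140\right) \frac{20}{3} - 379 = - \frac{2800}{3} - 379 = - \frac{3937}{3}$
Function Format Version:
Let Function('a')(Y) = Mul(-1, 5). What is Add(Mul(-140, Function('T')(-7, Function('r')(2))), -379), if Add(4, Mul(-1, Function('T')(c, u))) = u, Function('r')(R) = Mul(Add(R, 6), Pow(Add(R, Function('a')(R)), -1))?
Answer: Rational(-3937, 3) ≈ -1312.3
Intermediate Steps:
Function('a')(Y) = -5
Function('r')(R) = Mul(Pow(Add(-5, R), -1), Add(6, R)) (Function('r')(R) = Mul(Add(R, 6), Pow(Add(R, -5), -1)) = Mul(Add(6, R), Pow(Add(-5, R), -1)) = Mul(Pow(Add(-5, R), -1), Add(6, R)))
Function('T')(c, u) = Add(4, Mul(-1, u))
Add(Mul(-140, Function('T')(-7, Function('r')(2))), -379) = Add(Mul(-140, Add(4, Mul(-1, Mul(Pow(Add(-5, 2), -1), Add(6, 2))))), -379) = Add(Mul(-140, Add(4, Mul(-1, Mul(Pow(-3, -1), 8)))), -379) = Add(Mul(-140, Add(4, Mul(-1, Mul(Rational(-1, 3), 8)))), -379) = Add(Mul(-140, Add(4, Mul(-1, Rational(-8, 3)))), -379) = Add(Mul(-140, Add(4, Rational(8, 3))), -379) = Add(Mul(-140, Rational(20, 3)), -379) = Add(Rational(-2800, 3), -379) = Rational(-3937, 3)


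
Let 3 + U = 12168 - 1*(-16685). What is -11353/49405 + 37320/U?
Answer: 30325211/28506685 ≈ 1.0638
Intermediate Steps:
U = 28850 (U = -3 + (12168 - 1*(-16685)) = -3 + (12168 + 16685) = -3 + 28853 = 28850)
-11353/49405 + 37320/U = -11353/49405 + 37320/28850 = -11353*1/49405 + 37320*(1/28850) = -11353/49405 + 3732/2885 = 30325211/28506685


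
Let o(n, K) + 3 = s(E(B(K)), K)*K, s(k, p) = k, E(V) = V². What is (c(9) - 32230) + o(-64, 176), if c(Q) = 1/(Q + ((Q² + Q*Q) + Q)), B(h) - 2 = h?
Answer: 997947181/180 ≈ 5.5442e+6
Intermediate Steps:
B(h) = 2 + h
o(n, K) = -3 + K*(2 + K)² (o(n, K) = -3 + (2 + K)²*K = -3 + K*(2 + K)²)
c(Q) = 1/(2*Q + 2*Q²) (c(Q) = 1/(Q + ((Q² + Q²) + Q)) = 1/(Q + (2*Q² + Q)) = 1/(Q + (Q + 2*Q²)) = 1/(2*Q + 2*Q²))
(c(9) - 32230) + o(-64, 176) = ((½)/(9*(1 + 9)) - 32230) + (-3 + 176*(2 + 176)²) = ((½)*(⅑)/10 - 32230) + (-3 + 176*178²) = ((½)*(⅑)*(⅒) - 32230) + (-3 + 176*31684) = (1/180 - 32230) + (-3 + 5576384) = -5801399/180 + 5576381 = 997947181/180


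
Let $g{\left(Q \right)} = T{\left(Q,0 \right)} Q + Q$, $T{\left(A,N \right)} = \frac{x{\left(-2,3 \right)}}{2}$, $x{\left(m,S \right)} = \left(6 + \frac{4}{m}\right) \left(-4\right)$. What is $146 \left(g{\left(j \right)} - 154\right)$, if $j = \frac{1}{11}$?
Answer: $- \frac{248346}{11} \approx -22577.0$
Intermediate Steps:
$x{\left(m,S \right)} = -24 - \frac{16}{m}$
$j = \frac{1}{11} \approx 0.090909$
$T{\left(A,N \right)} = -8$ ($T{\left(A,N \right)} = \frac{-24 - \frac{16}{-2}}{2} = \left(-24 - -8\right) \frac{1}{2} = \left(-24 + 8\right) \frac{1}{2} = \left(-16\right) \frac{1}{2} = -8$)
$g{\left(Q \right)} = - 7 Q$ ($g{\left(Q \right)} = - 8 Q + Q = - 7 Q$)
$146 \left(g{\left(j \right)} - 154\right) = 146 \left(\left(-7\right) \frac{1}{11} - 154\right) = 146 \left(- \frac{7}{11} - 154\right) = 146 \left(- \frac{1701}{11}\right) = - \frac{248346}{11}$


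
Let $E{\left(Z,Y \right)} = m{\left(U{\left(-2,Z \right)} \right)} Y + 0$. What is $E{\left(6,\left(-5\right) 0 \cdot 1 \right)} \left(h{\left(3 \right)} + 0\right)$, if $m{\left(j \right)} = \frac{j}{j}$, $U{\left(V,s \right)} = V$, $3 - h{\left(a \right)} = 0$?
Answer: $0$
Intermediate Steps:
$h{\left(a \right)} = 3$ ($h{\left(a \right)} = 3 - 0 = 3 + 0 = 3$)
$m{\left(j \right)} = 1$
$E{\left(Z,Y \right)} = Y$ ($E{\left(Z,Y \right)} = 1 Y + 0 = Y + 0 = Y$)
$E{\left(6,\left(-5\right) 0 \cdot 1 \right)} \left(h{\left(3 \right)} + 0\right) = \left(-5\right) 0 \cdot 1 \left(3 + 0\right) = 0 \cdot 1 \cdot 3 = 0 \cdot 3 = 0$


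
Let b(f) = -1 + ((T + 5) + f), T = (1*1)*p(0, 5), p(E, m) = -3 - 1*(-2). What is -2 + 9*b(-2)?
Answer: 7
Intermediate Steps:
p(E, m) = -1 (p(E, m) = -3 + 2 = -1)
T = -1 (T = (1*1)*(-1) = 1*(-1) = -1)
b(f) = 3 + f (b(f) = -1 + ((-1 + 5) + f) = -1 + (4 + f) = 3 + f)
-2 + 9*b(-2) = -2 + 9*(3 - 2) = -2 + 9*1 = -2 + 9 = 7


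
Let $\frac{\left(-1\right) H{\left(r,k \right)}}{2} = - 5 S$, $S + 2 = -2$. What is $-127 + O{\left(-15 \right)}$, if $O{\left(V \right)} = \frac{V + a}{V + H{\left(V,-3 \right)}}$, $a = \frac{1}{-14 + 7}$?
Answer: $- \frac{48789}{385} \approx -126.72$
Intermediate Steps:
$S = -4$ ($S = -2 - 2 = -4$)
$H{\left(r,k \right)} = -40$ ($H{\left(r,k \right)} = - 2 \left(\left(-5\right) \left(-4\right)\right) = \left(-2\right) 20 = -40$)
$a = - \frac{1}{7}$ ($a = \frac{1}{-7} = - \frac{1}{7} \approx -0.14286$)
$O{\left(V \right)} = \frac{- \frac{1}{7} + V}{-40 + V}$ ($O{\left(V \right)} = \frac{V - \frac{1}{7}}{V - 40} = \frac{- \frac{1}{7} + V}{-40 + V}$)
$-127 + O{\left(-15 \right)} = -127 + \frac{- \frac{1}{7} - 15}{-40 - 15} = -127 + \frac{1}{-55} \left(- \frac{106}{7}\right) = -127 - - \frac{106}{385} = -127 + \frac{106}{385} = - \frac{48789}{385}$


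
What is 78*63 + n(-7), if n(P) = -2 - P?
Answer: 4919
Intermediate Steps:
78*63 + n(-7) = 78*63 + (-2 - 1*(-7)) = 4914 + (-2 + 7) = 4914 + 5 = 4919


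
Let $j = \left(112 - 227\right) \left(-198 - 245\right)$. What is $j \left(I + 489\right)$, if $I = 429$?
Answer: $46767510$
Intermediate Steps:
$j = 50945$ ($j = \left(-115\right) \left(-443\right) = 50945$)
$j \left(I + 489\right) = 50945 \left(429 + 489\right) = 50945 \cdot 918 = 46767510$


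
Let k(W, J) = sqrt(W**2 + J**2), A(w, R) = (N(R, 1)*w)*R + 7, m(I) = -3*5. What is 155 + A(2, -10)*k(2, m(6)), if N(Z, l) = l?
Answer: 155 - 13*sqrt(229) ≈ -41.726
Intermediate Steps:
m(I) = -15
A(w, R) = 7 + R*w (A(w, R) = (1*w)*R + 7 = w*R + 7 = R*w + 7 = 7 + R*w)
k(W, J) = sqrt(J**2 + W**2)
155 + A(2, -10)*k(2, m(6)) = 155 + (7 - 10*2)*sqrt((-15)**2 + 2**2) = 155 + (7 - 20)*sqrt(225 + 4) = 155 - 13*sqrt(229)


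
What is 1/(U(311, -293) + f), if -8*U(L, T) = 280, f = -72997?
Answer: -1/73032 ≈ -1.3693e-5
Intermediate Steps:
U(L, T) = -35 (U(L, T) = -⅛*280 = -35)
1/(U(311, -293) + f) = 1/(-35 - 72997) = 1/(-73032) = -1/73032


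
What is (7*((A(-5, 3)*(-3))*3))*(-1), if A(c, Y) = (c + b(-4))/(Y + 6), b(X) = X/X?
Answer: -28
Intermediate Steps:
b(X) = 1
A(c, Y) = (1 + c)/(6 + Y) (A(c, Y) = (c + 1)/(Y + 6) = (1 + c)/(6 + Y))
(7*((A(-5, 3)*(-3))*3))*(-1) = (7*((((1 - 5)/(6 + 3))*(-3))*3))*(-1) = (7*(((-4/9)*(-3))*3))*(-1) = (7*((((⅑)*(-4))*(-3))*3))*(-1) = (7*(-4/9*(-3)*3))*(-1) = (7*((4/3)*3))*(-1) = (7*4)*(-1) = 28*(-1) = -28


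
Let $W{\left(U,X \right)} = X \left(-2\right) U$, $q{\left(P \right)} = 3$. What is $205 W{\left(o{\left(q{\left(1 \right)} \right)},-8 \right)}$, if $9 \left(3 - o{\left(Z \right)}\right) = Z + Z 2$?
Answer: $6560$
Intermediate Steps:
$o{\left(Z \right)} = 3 - \frac{Z}{3}$ ($o{\left(Z \right)} = 3 - \frac{Z + Z 2}{9} = 3 - \frac{Z + 2 Z}{9} = 3 - \frac{3 Z}{9} = 3 - \frac{Z}{3}$)
$W{\left(U,X \right)} = - 2 U X$ ($W{\left(U,X \right)} = - 2 X U = - 2 U X$)
$205 W{\left(o{\left(q{\left(1 \right)} \right)},-8 \right)} = 205 \left(\left(-2\right) \left(3 - 1\right) \left(-8\right)\right) = 205 \left(\left(-2\right) 2 \left(-8\right)\right) = 205 \cdot 32 = 6560$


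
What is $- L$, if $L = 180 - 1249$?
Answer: $1069$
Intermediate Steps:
$L = -1069$
$- L = \left(-1\right) \left(-1069\right) = 1069$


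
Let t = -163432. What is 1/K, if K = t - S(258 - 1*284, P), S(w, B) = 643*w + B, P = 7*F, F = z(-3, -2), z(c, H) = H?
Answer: -1/146700 ≈ -6.8166e-6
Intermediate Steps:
F = -2
P = -14 (P = 7*(-2) = -14)
S(w, B) = B + 643*w
K = -146700 (K = -163432 - (-14 + 643*(258 - 1*284)) = -163432 - (-14 + 643*(258 - 284)) = -163432 - (-14 + 643*(-26)) = -163432 - (-14 - 16718) = -163432 - 1*(-16732) = -163432 + 16732 = -146700)
1/K = 1/(-146700) = -1/146700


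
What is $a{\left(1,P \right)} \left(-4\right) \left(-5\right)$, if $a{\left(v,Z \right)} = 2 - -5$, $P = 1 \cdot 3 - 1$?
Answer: $140$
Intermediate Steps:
$P = 2$ ($P = 3 - 1 = 2$)
$a{\left(v,Z \right)} = 7$ ($a{\left(v,Z \right)} = 2 + 5 = 7$)
$a{\left(1,P \right)} \left(-4\right) \left(-5\right) = 7 \left(-4\right) \left(-5\right) = \left(-28\right) \left(-5\right) = 140$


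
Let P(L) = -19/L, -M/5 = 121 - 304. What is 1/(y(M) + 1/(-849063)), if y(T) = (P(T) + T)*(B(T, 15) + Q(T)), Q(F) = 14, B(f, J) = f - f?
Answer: 258964215/3317256310259 ≈ 7.8066e-5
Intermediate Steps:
B(f, J) = 0
M = 915 (M = -5*(121 - 304) = -5*(-183) = 915)
y(T) = -266/T + 14*T (y(T) = (-19/T + T)*(0 + 14) = (T - 19/T)*14 = -266/T + 14*T)
1/(y(M) + 1/(-849063)) = 1/((-266/915 + 14*915) + 1/(-849063)) = 1/((-266*1/915 + 12810) - 1/849063) = 1/((-266/915 + 12810) - 1/849063) = 1/(11720884/915 - 1/849063) = 1/(3317256310259/258964215) = 258964215/3317256310259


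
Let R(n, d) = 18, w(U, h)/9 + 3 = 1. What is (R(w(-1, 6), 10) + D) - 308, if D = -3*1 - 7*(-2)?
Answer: -279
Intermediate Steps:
w(U, h) = -18 (w(U, h) = -27 + 9*1 = -27 + 9 = -18)
D = 11 (D = -3 + 14 = 11)
(R(w(-1, 6), 10) + D) - 308 = (18 + 11) - 308 = 29 - 308 = -279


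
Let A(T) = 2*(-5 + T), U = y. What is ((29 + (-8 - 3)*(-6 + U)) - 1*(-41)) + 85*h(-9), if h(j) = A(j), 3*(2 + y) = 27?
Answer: -2321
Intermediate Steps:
y = 7 (y = -2 + (⅓)*27 = -2 + 9 = 7)
U = 7
A(T) = -10 + 2*T
h(j) = -10 + 2*j
((29 + (-8 - 3)*(-6 + U)) - 1*(-41)) + 85*h(-9) = ((29 + (-8 - 3)*(-6 + 7)) - 1*(-41)) + 85*(-10 + 2*(-9)) = ((29 - 11*1) + 41) + 85*(-10 - 18) = ((29 - 11) + 41) + 85*(-28) = (18 + 41) - 2380 = 59 - 2380 = -2321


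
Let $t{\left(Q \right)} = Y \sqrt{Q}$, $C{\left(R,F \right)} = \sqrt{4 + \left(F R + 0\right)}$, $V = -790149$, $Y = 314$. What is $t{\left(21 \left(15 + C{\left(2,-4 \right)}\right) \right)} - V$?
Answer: $790149 + 314 \sqrt{315 + 42 i} \approx 7.9573 \cdot 10^{5} + 370.71 i$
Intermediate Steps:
$C{\left(R,F \right)} = \sqrt{4 + F R}$
$t{\left(Q \right)} = 314 \sqrt{Q}$
$t{\left(21 \left(15 + C{\left(2,-4 \right)}\right) \right)} - V = 314 \sqrt{21 \left(15 + \sqrt{4 - 8}\right)} - -790149 = 314 \sqrt{21 \left(15 + \sqrt{4 - 8}\right)} + 790149 = 314 \sqrt{21 \left(15 + \sqrt{-4}\right)} + 790149 = 314 \sqrt{21 \left(15 + 2 i\right)} + 790149 = 314 \sqrt{315 + 42 i} + 790149 = 790149 + 314 \sqrt{315 + 42 i}$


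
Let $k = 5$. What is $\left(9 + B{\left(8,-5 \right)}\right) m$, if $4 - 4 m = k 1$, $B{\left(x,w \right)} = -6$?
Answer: $- \frac{3}{4} \approx -0.75$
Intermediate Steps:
$m = - \frac{1}{4}$ ($m = 1 - \frac{5 \cdot 1}{4} = 1 - \frac{5}{4} = - \frac{1}{4} \approx -0.25$)
$\left(9 + B{\left(8,-5 \right)}\right) m = \left(9 - 6\right) \left(- \frac{1}{4}\right) = 3 \left(- \frac{1}{4}\right) = - \frac{3}{4}$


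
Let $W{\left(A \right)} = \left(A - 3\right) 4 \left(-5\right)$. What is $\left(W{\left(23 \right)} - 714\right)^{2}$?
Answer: $1240996$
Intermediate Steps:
$W{\left(A \right)} = 60 - 20 A$ ($W{\left(A \right)} = \left(-3 + A\right) 4 \left(-5\right) = \left(-12 + 4 A\right) \left(-5\right) = 60 - 20 A$)
$\left(W{\left(23 \right)} - 714\right)^{2} = \left(\left(60 - 460\right) - 714\right)^{2} = \left(-400 - 714\right)^{2} = \left(-1114\right)^{2} = 1240996$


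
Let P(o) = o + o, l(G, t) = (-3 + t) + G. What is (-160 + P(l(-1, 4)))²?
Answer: 25600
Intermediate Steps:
l(G, t) = -3 + G + t
P(o) = 2*o
(-160 + P(l(-1, 4)))² = (-160 + 2*(-3 - 1 + 4))² = (-160 + 2*0)² = (-160 + 0)² = (-160)² = 25600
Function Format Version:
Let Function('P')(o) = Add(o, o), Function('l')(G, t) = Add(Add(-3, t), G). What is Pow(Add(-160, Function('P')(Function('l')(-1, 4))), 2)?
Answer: 25600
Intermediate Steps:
Function('l')(G, t) = Add(-3, G, t)
Function('P')(o) = Mul(2, o)
Pow(Add(-160, Function('P')(Function('l')(-1, 4))), 2) = Pow(Add(-160, Mul(2, Add(-3, -1, 4))), 2) = Pow(Add(-160, Mul(2, 0)), 2) = Pow(Add(-160, 0), 2) = Pow(-160, 2) = 25600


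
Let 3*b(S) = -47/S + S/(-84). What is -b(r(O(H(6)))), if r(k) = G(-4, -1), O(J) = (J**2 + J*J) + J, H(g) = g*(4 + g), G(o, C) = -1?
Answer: -3949/252 ≈ -15.671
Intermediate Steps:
O(J) = J + 2*J**2 (O(J) = (J**2 + J**2) + J = 2*J**2 + J = J + 2*J**2)
r(k) = -1
b(S) = -47/(3*S) - S/252 (b(S) = (-47/S + S/(-84))/3 = (-47/S + S*(-1/84))/3 = (-47/S - S/84)/3 = -47/(3*S) - S/252)
-b(r(O(H(6)))) = -(-3948 - 1*(-1)**2)/(252*(-1)) = -(-1)*(-3948 - 1*1)/252 = -(-1)*(-3948 - 1)/252 = -(-1)*(-3949)/252 = -1*3949/252 = -3949/252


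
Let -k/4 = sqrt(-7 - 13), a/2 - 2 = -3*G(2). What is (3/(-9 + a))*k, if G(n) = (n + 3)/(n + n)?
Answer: 48*I*sqrt(5)/25 ≈ 4.2933*I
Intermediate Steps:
G(n) = (3 + n)/(2*n) (G(n) = (3 + n)/((2*n)) = (3 + n)*(1/(2*n)) = (3 + n)/(2*n))
a = -7/2 (a = 4 + 2*(-3*(3 + 2)/(2*2)) = 4 + 2*(-3*5/(2*2)) = 4 + 2*(-3*5/4) = 4 + 2*(-15/4) = 4 - 15/2 = -7/2 ≈ -3.5000)
k = -8*I*sqrt(5) (k = -4*sqrt(-7 - 13) = -8*I*sqrt(5) ≈ -17.889*I)
(3/(-9 + a))*k = (3/(-9 - 7/2))*(-8*I*sqrt(5)) = (3/(-25/2))*(-8*I*sqrt(5)) = (3*(-2/25))*(-8*I*sqrt(5)) = -(-48)*I*sqrt(5)/25 = 48*I*sqrt(5)/25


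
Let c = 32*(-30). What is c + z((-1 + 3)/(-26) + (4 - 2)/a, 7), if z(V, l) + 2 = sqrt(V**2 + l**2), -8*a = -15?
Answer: -962 + sqrt(1900474)/195 ≈ -954.93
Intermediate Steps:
a = 15/8 (a = -1/8*(-15) = 15/8 ≈ 1.8750)
c = -960
z(V, l) = -2 + sqrt(V**2 + l**2)
c + z((-1 + 3)/(-26) + (4 - 2)/a, 7) = -960 + (-2 + sqrt(((-1 + 3)/(-26) + (4 - 2)/(15/8))**2 + 7**2)) = -960 + (-2 + sqrt((2*(-1/26) + 2*(8/15))**2 + 49)) = -960 + (-2 + sqrt((-1/13 + 16/15)**2 + 49)) = -960 + (-2 + sqrt((193/195)**2 + 49)) = -960 + (-2 + sqrt(37249/38025 + 49)) = -960 + (-2 + sqrt(1900474/38025)) = -960 + (-2 + sqrt(1900474)/195) = -962 + sqrt(1900474)/195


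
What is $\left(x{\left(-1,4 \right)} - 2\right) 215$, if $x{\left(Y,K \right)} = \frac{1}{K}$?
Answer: $- \frac{1505}{4} \approx -376.25$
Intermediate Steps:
$\left(x{\left(-1,4 \right)} - 2\right) 215 = \left(\frac{1}{4} - 2\right) 215 = \left(- \frac{7}{4}\right) 215 = - \frac{1505}{4}$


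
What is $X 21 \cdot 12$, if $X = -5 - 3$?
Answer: $-2016$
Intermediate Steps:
$X = -8$
$X 21 \cdot 12 = \left(-8\right) 21 \cdot 12 = \left(-168\right) 12 = -2016$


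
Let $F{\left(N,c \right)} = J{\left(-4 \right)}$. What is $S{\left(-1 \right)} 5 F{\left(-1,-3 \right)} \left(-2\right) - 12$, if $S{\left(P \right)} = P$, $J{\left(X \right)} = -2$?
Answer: $-32$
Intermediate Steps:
$F{\left(N,c \right)} = -2$
$S{\left(-1 \right)} 5 F{\left(-1,-3 \right)} \left(-2\right) - 12 = - 5 \left(-2\right) \left(-2\right) - 12 = - \left(-10\right) \left(-2\right) - 12 = \left(-1\right) 20 - 12 = -20 - 12 = -32$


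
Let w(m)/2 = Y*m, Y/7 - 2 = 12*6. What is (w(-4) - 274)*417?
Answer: -1842306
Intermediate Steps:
Y = 518 (Y = 14 + 7*(12*6) = 14 + 7*72 = 14 + 504 = 518)
w(m) = 1036*m (w(m) = 2*(518*m) = 1036*m)
(w(-4) - 274)*417 = (1036*(-4) - 274)*417 = (-4144 - 274)*417 = -4418*417 = -1842306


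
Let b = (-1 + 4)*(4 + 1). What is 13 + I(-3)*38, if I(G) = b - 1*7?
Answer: 317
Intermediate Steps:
b = 15 (b = 3*5 = 15)
I(G) = 8 (I(G) = 15 - 1*7 = 15 - 7 = 8)
13 + I(-3)*38 = 13 + 8*38 = 13 + 304 = 317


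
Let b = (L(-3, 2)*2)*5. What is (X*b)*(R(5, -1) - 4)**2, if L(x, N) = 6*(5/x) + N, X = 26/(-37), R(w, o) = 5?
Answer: 2080/37 ≈ 56.216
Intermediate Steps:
X = -26/37 (X = 26*(-1/37) = -26/37 ≈ -0.70270)
L(x, N) = N + 30/x (L(x, N) = 30/x + N = N + 30/x)
b = -80 (b = ((2 + 30/(-3))*2)*5 = ((2 + 30*(-1/3))*2)*5 = ((2 - 10)*2)*5 = -8*2*5 = -16*5 = -80)
(X*b)*(R(5, -1) - 4)**2 = (-26/37*(-80))*(5 - 4)**2 = (2080/37)*1**2 = (2080/37)*1 = 2080/37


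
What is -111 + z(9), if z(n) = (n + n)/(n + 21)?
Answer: -552/5 ≈ -110.40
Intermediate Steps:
z(n) = 2*n/(21 + n) (z(n) = (2*n)/(21 + n) = 2*n/(21 + n))
-111 + z(9) = -111 + 2*9/(21 + 9) = -111 + 2*9/30 = -111 + 2*9*(1/30) = -111 + 3/5 = -552/5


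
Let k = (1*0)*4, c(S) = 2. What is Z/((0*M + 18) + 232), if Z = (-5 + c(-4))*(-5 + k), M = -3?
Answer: 3/50 ≈ 0.060000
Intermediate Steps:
k = 0 (k = 0*4 = 0)
Z = 15 (Z = (-5 + 2)*(-5 + 0) = -3*(-5) = 15)
Z/((0*M + 18) + 232) = 15/((0*(-3) + 18) + 232) = 15/((0 + 18) + 232) = 15/(18 + 232) = 15/250 = 15*(1/250) = 3/50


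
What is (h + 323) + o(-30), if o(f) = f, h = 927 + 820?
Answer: 2040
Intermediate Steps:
h = 1747
(h + 323) + o(-30) = (1747 + 323) - 30 = 2070 - 30 = 2040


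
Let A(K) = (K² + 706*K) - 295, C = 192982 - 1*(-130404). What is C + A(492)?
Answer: 912507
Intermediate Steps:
C = 323386 (C = 192982 + 130404 = 323386)
A(K) = -295 + K² + 706*K
C + A(492) = 323386 + (-295 + 492² + 706*492) = 323386 + (-295 + 242064 + 347352) = 323386 + 589121 = 912507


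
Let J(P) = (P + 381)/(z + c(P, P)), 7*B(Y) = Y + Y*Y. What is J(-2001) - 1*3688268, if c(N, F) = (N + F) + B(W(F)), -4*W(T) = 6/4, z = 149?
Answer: -6366536276852/1726159 ≈ -3.6883e+6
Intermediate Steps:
W(T) = -3/8 (W(T) = -3/(2*4) = -1/4*3/2 = -3/8)
B(Y) = Y/7 + Y**2/7 (B(Y) = (Y + Y*Y)/7 = (Y + Y**2)/7 = Y/7 + Y**2/7)
c(N, F) = -15/448 + F + N (c(N, F) = (N + F) + (1/7)*(-3/8)*(1 - 3/8) = (F + N) + (1/7)*(-3/8)*(5/8) = (F + N) - 15/448 = -15/448 + F + N)
J(P) = (381 + P)/(66737/448 + 2*P) (J(P) = (P + 381)/(149 + (-15/448 + P + P)) = (381 + P)/(149 + (-15/448 + 2*P)) = (381 + P)/(66737/448 + 2*P))
J(-2001) - 1*3688268 = 448*(381 - 2001)/(66737 + 896*(-2001)) - 1*3688268 = 448*(-1620)/(66737 - 1792896) - 3688268 = 448*(-1620)/(-1726159) - 3688268 = 448*(-1/1726159)*(-1620) - 3688268 = 725760/1726159 - 3688268 = -6366536276852/1726159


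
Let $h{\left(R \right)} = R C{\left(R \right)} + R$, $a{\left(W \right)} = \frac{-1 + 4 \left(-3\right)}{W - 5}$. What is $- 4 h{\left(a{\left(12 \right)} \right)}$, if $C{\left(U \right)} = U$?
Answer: $- \frac{312}{49} \approx -6.3673$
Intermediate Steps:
$a{\left(W \right)} = - \frac{13}{-5 + W}$ ($a{\left(W \right)} = \frac{-1 - 12}{-5 + W} = - \frac{13}{-5 + W}$)
$h{\left(R \right)} = R + R^{2}$ ($h{\left(R \right)} = R R + R = R^{2} + R = R + R^{2}$)
$- 4 h{\left(a{\left(12 \right)} \right)} = - 4 - \frac{13}{-5 + 12} \left(1 - \frac{13}{-5 + 12}\right) = - 4 - \frac{13}{7} \left(1 - \frac{13}{7}\right) = - 4 \left(-13\right) \frac{1}{7} \left(1 - \frac{13}{7}\right) = - 4 \left(- \frac{13 \left(1 - \frac{13}{7}\right)}{7}\right) = - 4 \left(\left(- \frac{13}{7}\right) \left(- \frac{6}{7}\right)\right) = \left(-4\right) \frac{78}{49} = - \frac{312}{49}$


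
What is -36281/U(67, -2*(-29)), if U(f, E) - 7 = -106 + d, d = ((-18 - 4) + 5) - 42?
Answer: 36281/158 ≈ 229.63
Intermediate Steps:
d = -59 (d = (-22 + 5) - 42 = -17 - 42 = -59)
U(f, E) = -158 (U(f, E) = 7 + (-106 - 59) = 7 - 165 = -158)
-36281/U(67, -2*(-29)) = -36281/(-158) = -36281*(-1/158) = 36281/158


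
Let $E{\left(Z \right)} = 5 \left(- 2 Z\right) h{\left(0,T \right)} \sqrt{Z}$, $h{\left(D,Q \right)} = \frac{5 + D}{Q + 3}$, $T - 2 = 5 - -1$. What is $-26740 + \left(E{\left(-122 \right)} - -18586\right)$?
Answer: $-8154 + \frac{6100 i \sqrt{122}}{11} \approx -8154.0 + 6125.2 i$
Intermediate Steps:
$T = 8$ ($T = 2 + \left(5 - -1\right) = 2 + \left(5 + 1\right) = 2 + 6 = 8$)
$h{\left(D,Q \right)} = \frac{5 + D}{3 + Q}$
$E{\left(Z \right)} = - \frac{50 Z^{\frac{3}{2}}}{11}$ ($E{\left(Z \right)} = 5 \left(- 2 Z\right) \frac{5 + 0}{3 + 8} \sqrt{Z} = - 10 Z \frac{1}{11} \cdot 5 \sqrt{Z} = - 10 Z \frac{5}{11} \sqrt{Z} = - \frac{50 Z}{11} \sqrt{Z} = - \frac{50 Z^{\frac{3}{2}}}{11}$)
$-26740 + \left(E{\left(-122 \right)} - -18586\right) = -26740 - \left(-18586 + \frac{50 \left(-122\right)^{\frac{3}{2}}}{11}\right) = -26740 + \left(- \frac{50 \left(- 122 i \sqrt{122}\right)}{11} + 18586\right) = -26740 + \left(\frac{6100 i \sqrt{122}}{11} + 18586\right) = -26740 + \left(18586 + \frac{6100 i \sqrt{122}}{11}\right) = -8154 + \frac{6100 i \sqrt{122}}{11}$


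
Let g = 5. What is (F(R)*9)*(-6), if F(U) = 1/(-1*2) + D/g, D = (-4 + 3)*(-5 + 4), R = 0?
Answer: 81/5 ≈ 16.200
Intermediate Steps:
D = 1 (D = -1*(-1) = 1)
F(U) = -3/10 (F(U) = 1/(-1*2) + 1/5 = 1/(-2) + 1*(1/5) = 1*(-1/2) + 1/5 = -1/2 + 1/5 = -3/10)
(F(R)*9)*(-6) = -3/10*9*(-6) = -27/10*(-6) = 81/5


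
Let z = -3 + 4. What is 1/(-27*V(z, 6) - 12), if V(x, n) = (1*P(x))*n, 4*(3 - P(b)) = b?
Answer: -2/915 ≈ -0.0021858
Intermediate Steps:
P(b) = 3 - b/4
z = 1
V(x, n) = n*(3 - x/4) (V(x, n) = (1*(3 - x/4))*n = (3 - x/4)*n = n*(3 - x/4))
1/(-27*V(z, 6) - 12) = 1/(-27*6*(12 - 1*1)/4 - 12) = 1/(-27*6*(12 - 1)/4 - 12) = 1/(-27*6*11/4 - 12) = 1/(-27*33/2 - 12) = 1/(-891/2 - 12) = 1/(-915/2) = -2/915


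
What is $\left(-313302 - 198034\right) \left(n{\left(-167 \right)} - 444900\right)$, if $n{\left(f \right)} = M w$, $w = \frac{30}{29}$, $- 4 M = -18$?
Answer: $\frac{6597239175240}{29} \approx 2.2749 \cdot 10^{11}$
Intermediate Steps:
$M = \frac{9}{2}$ ($M = \left(- \frac{1}{4}\right) \left(-18\right) = \frac{9}{2} \approx 4.5$)
$w = \frac{30}{29}$ ($w = 30 \cdot \frac{1}{29} = \frac{30}{29} \approx 1.0345$)
$n{\left(f \right)} = \frac{135}{29}$ ($n{\left(f \right)} = \frac{9}{2} \cdot \frac{30}{29} = \frac{135}{29}$)
$\left(-313302 - 198034\right) \left(n{\left(-167 \right)} - 444900\right) = \left(-313302 - 198034\right) \left(\frac{135}{29} - 444900\right) = \left(-511336\right) \left(- \frac{12901965}{29}\right) = \frac{6597239175240}{29}$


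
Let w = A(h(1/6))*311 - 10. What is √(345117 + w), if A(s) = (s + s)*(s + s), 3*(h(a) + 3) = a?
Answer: √28827266/9 ≈ 596.57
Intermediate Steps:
h(a) = -3 + a/3
A(s) = 4*s² (A(s) = (2*s)*(2*s) = 4*s²)
w = 872789/81 (w = (4*(-3 + (⅓)/6)²)*311 - 10 = (4*(-3 + (⅓)*(⅙))²)*311 - 10 = (4*(-3 + 1/18)²)*311 - 10 = (4*(-53/18)²)*311 - 10 = (4*(2809/324))*311 - 10 = (2809/81)*311 - 10 = 873599/81 - 10 = 872789/81 ≈ 10775.)
√(345117 + w) = √(345117 + 872789/81) = √(28827266/81) = √28827266/9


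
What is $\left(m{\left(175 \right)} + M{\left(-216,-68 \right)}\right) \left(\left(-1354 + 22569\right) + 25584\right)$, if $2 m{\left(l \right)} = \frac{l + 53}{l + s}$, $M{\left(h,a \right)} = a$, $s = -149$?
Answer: $- \frac{38702773}{13} \approx -2.9771 \cdot 10^{6}$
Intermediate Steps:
$m{\left(l \right)} = \frac{53 + l}{2 \left(-149 + l\right)}$ ($m{\left(l \right)} = \frac{\left(l + 53\right) \frac{1}{l - 149}}{2} = \frac{\left(53 + l\right) \frac{1}{-149 + l}}{2} = \frac{\frac{1}{-149 + l} \left(53 + l\right)}{2} = \frac{53 + l}{2 \left(-149 + l\right)}$)
$\left(m{\left(175 \right)} + M{\left(-216,-68 \right)}\right) \left(\left(-1354 + 22569\right) + 25584\right) = \left(\frac{53 + 175}{2 \left(-149 + 175\right)} - 68\right) \left(\left(-1354 + 22569\right) + 25584\right) = \left(\frac{1}{2} \cdot \frac{1}{26} \cdot 228 - 68\right) \left(21215 + 25584\right) = \left(\frac{1}{2} \cdot \frac{1}{26} \cdot 228 - 68\right) 46799 = \left(\frac{57}{13} - 68\right) 46799 = \left(- \frac{827}{13}\right) 46799 = - \frac{38702773}{13}$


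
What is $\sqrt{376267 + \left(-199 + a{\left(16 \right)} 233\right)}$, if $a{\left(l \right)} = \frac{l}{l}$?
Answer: $\sqrt{376301} \approx 613.43$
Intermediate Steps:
$a{\left(l \right)} = 1$
$\sqrt{376267 + \left(-199 + a{\left(16 \right)} 233\right)} = \sqrt{376267 + \left(-199 + 1 \cdot 233\right)} = \sqrt{376267 + \left(-199 + 233\right)} = \sqrt{376267 + 34} = \sqrt{376301}$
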